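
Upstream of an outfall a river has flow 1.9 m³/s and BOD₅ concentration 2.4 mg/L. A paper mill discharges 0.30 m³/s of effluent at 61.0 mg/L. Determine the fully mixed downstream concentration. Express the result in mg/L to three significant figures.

Flow-weighted mixing gives C = (0.3·61 + 1.9·2.4) / (0.3 + 1.9) = 22.86/2.2 = 10.39 mg/L.

10.4 mg/L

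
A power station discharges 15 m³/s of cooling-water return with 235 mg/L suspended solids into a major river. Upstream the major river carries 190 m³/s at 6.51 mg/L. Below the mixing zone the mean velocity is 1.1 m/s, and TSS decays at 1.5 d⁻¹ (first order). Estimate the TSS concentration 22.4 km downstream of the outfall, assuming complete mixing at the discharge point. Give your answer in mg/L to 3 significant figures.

16.3 mg/L

After complete mixing, C₀ = (15·235 + 190·6.51) / 205 = 23.23 mg/L.
Travel time t = 2.24e+04 m / 1.1 m/s = 2.036e+04 s = 0.2357 d.
C = 23.23·exp(−1.5·0.2357) = 23.23·0.7022 = 16.31 mg/L.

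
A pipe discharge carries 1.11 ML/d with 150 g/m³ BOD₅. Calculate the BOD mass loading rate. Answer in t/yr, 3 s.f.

60.8 t/yr

1.11 ML/d = 0.01285 m³/s.
Mass flux = Q·C = 0.01285 m³/s × 150 g/m³ = 1.927 g/s.
= 1.927 g/s × 31.56 = 60.81 t/yr.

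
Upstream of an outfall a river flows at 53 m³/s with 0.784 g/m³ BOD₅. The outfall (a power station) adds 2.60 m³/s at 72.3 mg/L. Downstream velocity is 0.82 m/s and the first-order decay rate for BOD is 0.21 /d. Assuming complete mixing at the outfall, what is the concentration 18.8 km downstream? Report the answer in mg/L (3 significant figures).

3.90 mg/L

After complete mixing, C₀ = (2.6·72.3 + 53·0.784) / 55.6 = 4.128 mg/L.
Travel time t = 1.88e+04 m / 0.82 m/s = 2.293e+04 s = 0.2654 d.
C = 4.128·exp(−0.21·0.2654) = 4.128·0.9458 = 3.905 mg/L.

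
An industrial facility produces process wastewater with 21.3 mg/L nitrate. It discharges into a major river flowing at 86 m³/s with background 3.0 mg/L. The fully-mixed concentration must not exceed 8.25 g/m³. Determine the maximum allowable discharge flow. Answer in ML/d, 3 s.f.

Mass balance at complete mixing: C_std·(Q_w + Q_r) = Q_w·C_e + Q_r·C_b.
Rearranging, Q_w = Q_r·(C_std − C_b)/(C_e − C_std) = 86·(8.25 − 3) / (21.3 − 8.25) = 34.6 m³/s.
= 2989 ML/d.

2990 ML/d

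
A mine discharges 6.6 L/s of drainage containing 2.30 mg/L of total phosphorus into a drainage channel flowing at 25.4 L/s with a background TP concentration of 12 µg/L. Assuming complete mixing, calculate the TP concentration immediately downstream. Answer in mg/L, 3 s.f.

0.484 mg/L

6.6 L/s = 0.0066 m³/s.
25.4 L/s = 0.0254 m³/s.
12 µg/L = 0.012 mg/L.
By mass balance at complete mixing, C = (0.0066·2.3 + 0.0254·0.012) / (0.0066 + 0.0254) = 0.01548/0.032 = 0.4839 mg/L.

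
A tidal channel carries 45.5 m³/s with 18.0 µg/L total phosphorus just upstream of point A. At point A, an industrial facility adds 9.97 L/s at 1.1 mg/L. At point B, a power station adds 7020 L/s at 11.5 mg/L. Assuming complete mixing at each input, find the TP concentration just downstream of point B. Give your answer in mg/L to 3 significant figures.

18.0 µg/L = 0.018 mg/L.
9.97 L/s = 0.00997 m³/s.
After input A: C = (45.5·0.018 + 0.00997·1.1) / 45.51 = 0.01824 mg/L.
7020 L/s = 7.02 m³/s.
After input B: C = (45.51·0.01824 + 7.02·11.5) / 52.53 = 1.553 mg/L.

1.55 mg/L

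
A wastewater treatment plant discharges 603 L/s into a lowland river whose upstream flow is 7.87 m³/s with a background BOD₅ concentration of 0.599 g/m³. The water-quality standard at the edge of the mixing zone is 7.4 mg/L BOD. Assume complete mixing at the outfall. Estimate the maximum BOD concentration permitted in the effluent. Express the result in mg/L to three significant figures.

96.2 mg/L

603 L/s = 0.603 m³/s.
Mass balance: 7.4·8.473 = 0.603·Cₑ + 7.87·0.599.
Cₑ = (62.7 − 4.714) / 0.603 = 96.16 mg/L.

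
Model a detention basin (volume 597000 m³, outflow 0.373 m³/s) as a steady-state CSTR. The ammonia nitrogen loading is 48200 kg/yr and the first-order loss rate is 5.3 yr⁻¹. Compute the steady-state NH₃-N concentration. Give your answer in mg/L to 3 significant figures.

Outflow Q = 0.373 m³/s × 3.156e+07 s/yr = 1.177e+07 m³/yr.
Steady-state CSTR mass balance: W = Q·C + k·V·C, so C = W/(Q + kV).
Q + kV = 1.177e+07 + 5.3·597000 = 1.494e+07 m³/yr.
C = 48200/1.494e+07 = 0.003227 kg/m³ = 3.227 mg/L.

3.23 mg/L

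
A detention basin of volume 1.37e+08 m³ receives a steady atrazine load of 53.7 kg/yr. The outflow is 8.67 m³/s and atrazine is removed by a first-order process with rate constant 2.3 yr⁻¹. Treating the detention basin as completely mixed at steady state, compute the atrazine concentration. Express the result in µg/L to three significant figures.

Outflow Q = 8.67 m³/s × 3.156e+07 s/yr = 2.736e+08 m³/yr.
Steady-state CSTR mass balance: W = Q·C + k·V·C, so C = W/(Q + kV).
Q + kV = 2.736e+08 + 2.3·1.37e+08 = 5.887e+08 m³/yr.
C = 53.7/5.887e+08 = 9.122e-08 kg/m³ = 9.122e-05 mg/L = 0.09122 µg/L.

0.0912 µg/L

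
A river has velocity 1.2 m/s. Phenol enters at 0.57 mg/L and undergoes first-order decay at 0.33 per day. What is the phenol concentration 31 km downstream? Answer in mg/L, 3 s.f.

Travel time t = 31 km / 1.2 m/s = 3.1e+04/1.2 = 2.583e+04 s = 0.299 d.
First-order decay: C = 0.57·exp(−0.33·0.299) = 0.57·0.906 = 0.5164 mg/L.

0.516 mg/L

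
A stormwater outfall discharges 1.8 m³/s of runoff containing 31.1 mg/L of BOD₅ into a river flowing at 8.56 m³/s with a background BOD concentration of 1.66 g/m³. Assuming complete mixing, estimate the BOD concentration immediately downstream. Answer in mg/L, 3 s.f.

6.78 mg/L

By mass balance at complete mixing, C = (1.8·31.1 + 8.56·1.66) / (1.8 + 8.56) = 70.19/10.36 = 6.775 mg/L.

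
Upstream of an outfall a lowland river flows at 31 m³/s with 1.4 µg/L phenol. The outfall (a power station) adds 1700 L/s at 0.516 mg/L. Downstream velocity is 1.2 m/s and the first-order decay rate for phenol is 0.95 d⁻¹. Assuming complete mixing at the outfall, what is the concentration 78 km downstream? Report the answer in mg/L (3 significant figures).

0.0138 mg/L

1700 L/s = 1.7 m³/s.
1.4 µg/L = 0.0014 mg/L.
After complete mixing, C₀ = (1.7·0.516 + 31·0.0014) / 32.7 = 0.02815 mg/L.
Travel time t = 7.8e+04 m / 1.2 m/s = 6.5e+04 s = 0.7523 d.
C = 0.02815·exp(−0.95·0.7523) = 0.02815·0.4893 = 0.01378 mg/L.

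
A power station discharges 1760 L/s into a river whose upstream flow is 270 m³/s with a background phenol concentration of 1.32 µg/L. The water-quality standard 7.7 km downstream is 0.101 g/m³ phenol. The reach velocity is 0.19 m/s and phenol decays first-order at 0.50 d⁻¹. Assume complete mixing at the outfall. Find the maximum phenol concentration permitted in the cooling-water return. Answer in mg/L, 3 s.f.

19.5 mg/L

1760 L/s = 1.76 m³/s.
1.32 µg/L = 0.00132 mg/L.
Travel time to the compliance point: t = 7700/0.19 = 4.053e+04 s = 0.4691 d; decay factor exp(−0.50·0.4691) = 0.7909.
So the concentration just after mixing may be at most 0.101/0.7909 = 0.1277 mg/L.
Mass balance: 0.1277·271.8 = 1.76·Cₑ + 270·0.00132.
Cₑ = (34.7 − 0.3564) / 1.76 = 19.51 mg/L.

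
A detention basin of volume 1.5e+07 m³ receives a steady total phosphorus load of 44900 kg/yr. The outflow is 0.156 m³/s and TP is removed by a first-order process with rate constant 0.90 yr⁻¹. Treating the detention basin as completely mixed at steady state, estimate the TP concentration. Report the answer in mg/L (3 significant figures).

Outflow Q = 0.156 m³/s × 3.156e+07 s/yr = 4.923e+06 m³/yr.
Steady-state CSTR mass balance: W = Q·C + k·V·C, so C = W/(Q + kV).
Q + kV = 4.923e+06 + 0.90·1.5e+07 = 1.842e+07 m³/yr.
C = 44900/1.842e+07 = 0.002437 kg/m³ = 2.437 mg/L.

2.44 mg/L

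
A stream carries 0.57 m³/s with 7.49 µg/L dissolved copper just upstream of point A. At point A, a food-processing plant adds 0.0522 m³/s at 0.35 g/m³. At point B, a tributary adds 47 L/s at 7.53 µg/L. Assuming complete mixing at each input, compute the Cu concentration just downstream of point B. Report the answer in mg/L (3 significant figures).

7.49 µg/L = 0.00749 mg/L.
After input A: C = (0.57·0.00749 + 0.0522·0.35) / 0.6222 = 0.03623 mg/L.
47 L/s = 0.047 m³/s.
7.53 µg/L = 0.00753 mg/L.
After input B: C = (0.6222·0.03623 + 0.047·0.00753) / 0.6692 = 0.03421 mg/L.

0.0342 mg/L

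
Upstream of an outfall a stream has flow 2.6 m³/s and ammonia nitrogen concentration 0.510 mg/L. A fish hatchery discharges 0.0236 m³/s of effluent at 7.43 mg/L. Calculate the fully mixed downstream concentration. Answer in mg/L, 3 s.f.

By mass balance at complete mixing, C = (0.0236·7.43 + 2.6·0.51) / (0.0236 + 2.6) = 1.501/2.624 = 0.5722 mg/L.

0.572 mg/L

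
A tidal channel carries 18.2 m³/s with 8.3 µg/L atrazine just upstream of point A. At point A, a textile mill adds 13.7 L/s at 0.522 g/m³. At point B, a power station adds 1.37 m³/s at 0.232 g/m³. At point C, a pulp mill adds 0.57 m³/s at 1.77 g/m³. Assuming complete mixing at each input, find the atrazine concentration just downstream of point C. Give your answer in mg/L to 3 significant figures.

8.3 µg/L = 0.0083 mg/L.
13.7 L/s = 0.0137 m³/s.
After input A: C = (18.2·0.0083 + 0.0137·0.522) / 18.21 = 0.008686 mg/L.
After input B: C = (18.21·0.008686 + 1.37·0.232) / 19.58 = 0.02431 mg/L.
After input C: C = (19.58·0.02431 + 0.57·1.77) / 20.15 = 0.07368 mg/L.

0.0737 mg/L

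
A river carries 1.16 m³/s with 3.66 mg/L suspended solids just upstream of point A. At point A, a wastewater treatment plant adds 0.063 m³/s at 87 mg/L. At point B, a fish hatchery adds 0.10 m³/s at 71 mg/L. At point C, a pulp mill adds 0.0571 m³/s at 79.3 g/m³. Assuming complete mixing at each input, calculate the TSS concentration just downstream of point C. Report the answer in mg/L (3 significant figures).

15.5 mg/L

After input A: C = (1.16·3.66 + 0.063·87) / 1.223 = 7.953 mg/L.
After input B: C = (1.223·7.953 + 0.1·71) / 1.323 = 12.72 mg/L.
After input C: C = (1.323·12.72 + 0.0571·79.3) / 1.38 = 15.47 mg/L.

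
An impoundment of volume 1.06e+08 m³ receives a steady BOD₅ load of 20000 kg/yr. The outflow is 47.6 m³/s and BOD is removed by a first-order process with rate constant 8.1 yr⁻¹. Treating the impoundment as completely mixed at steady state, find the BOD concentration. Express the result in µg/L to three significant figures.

8.47 µg/L

Outflow Q = 47.6 m³/s × 3.156e+07 s/yr = 1.502e+09 m³/yr.
Steady-state CSTR mass balance: W = Q·C + k·V·C, so C = W/(Q + kV).
Q + kV = 1.502e+09 + 8.1·1.06e+08 = 2.361e+09 m³/yr.
C = 20000/2.361e+09 = 8.472e-06 kg/m³ = 0.008472 mg/L = 8.472 µg/L.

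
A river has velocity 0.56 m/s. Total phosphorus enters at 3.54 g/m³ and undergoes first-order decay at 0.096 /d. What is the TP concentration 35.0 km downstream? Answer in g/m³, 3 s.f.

Travel time t = 35.0 km / 0.56 m/s = 3.5e+04/0.56 = 6.25e+04 s = 0.7234 d.
First-order decay: C = 3.54·exp(−0.096·0.7234) = 3.54·0.9329 = 3.303 g/m³.

3.30 g/m³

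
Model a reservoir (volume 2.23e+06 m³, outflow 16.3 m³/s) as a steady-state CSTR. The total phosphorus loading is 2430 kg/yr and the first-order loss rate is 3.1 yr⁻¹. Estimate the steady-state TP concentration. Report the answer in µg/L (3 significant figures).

4.66 µg/L

Outflow Q = 16.3 m³/s × 3.156e+07 s/yr = 5.144e+08 m³/yr.
Steady-state CSTR mass balance: W = Q·C + k·V·C, so C = W/(Q + kV).
Q + kV = 5.144e+08 + 3.1·2.23e+06 = 5.213e+08 m³/yr.
C = 2430/5.213e+08 = 4.661e-06 kg/m³ = 0.004661 mg/L = 4.661 µg/L.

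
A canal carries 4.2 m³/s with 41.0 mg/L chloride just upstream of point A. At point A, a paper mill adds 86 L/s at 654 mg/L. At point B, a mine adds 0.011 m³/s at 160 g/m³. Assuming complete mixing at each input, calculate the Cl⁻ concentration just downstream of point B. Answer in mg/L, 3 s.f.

53.6 mg/L

86 L/s = 0.086 m³/s.
After input A: C = (4.2·41 + 0.086·654) / 4.286 = 53.3 mg/L.
After input B: C = (4.286·53.3 + 0.011·160) / 4.297 = 53.57 mg/L.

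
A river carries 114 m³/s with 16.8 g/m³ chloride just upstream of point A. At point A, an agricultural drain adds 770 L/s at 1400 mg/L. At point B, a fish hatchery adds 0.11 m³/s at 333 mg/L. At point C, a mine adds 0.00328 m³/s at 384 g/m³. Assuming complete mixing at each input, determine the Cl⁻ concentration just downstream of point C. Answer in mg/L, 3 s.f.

770 L/s = 0.77 m³/s.
After input A: C = (114·16.8 + 0.77·1400) / 114.8 = 26.08 mg/L.
After input B: C = (114.8·26.08 + 0.11·333) / 114.9 = 26.37 mg/L.
After input C: C = (114.9·26.37 + 0.00328·384) / 114.9 = 26.38 mg/L.

26.4 mg/L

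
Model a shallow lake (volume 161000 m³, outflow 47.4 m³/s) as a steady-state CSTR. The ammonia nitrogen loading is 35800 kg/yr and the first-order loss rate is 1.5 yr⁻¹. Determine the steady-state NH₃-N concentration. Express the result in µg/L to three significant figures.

23.9 µg/L

Outflow Q = 47.4 m³/s × 3.156e+07 s/yr = 1.496e+09 m³/yr.
Steady-state CSTR mass balance: W = Q·C + k·V·C, so C = W/(Q + kV).
Q + kV = 1.496e+09 + 1.5·161000 = 1.496e+09 m³/yr.
C = 35800/1.496e+09 = 2.393e-05 kg/m³ = 0.02393 mg/L = 23.93 µg/L.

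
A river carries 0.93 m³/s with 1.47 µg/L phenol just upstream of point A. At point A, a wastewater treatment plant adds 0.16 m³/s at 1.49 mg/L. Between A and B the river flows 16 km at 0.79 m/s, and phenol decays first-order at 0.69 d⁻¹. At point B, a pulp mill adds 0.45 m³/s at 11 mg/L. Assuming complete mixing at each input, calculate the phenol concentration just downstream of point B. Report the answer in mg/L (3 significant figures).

1.47 µg/L = 0.00147 mg/L.
After input A: C = (0.93·0.00147 + 0.16·1.49) / 1.09 = 0.22 mg/L.
Over the 16 km reach to input B (t = 2.025e+04 s = 0.2344 d), decay gives C = 0.22·exp(−0.69·0.2344) = 0.1871 mg/L.
After input B: C = (1.09·0.1871 + 0.45·11) / 1.54 = 3.347 mg/L.

3.35 mg/L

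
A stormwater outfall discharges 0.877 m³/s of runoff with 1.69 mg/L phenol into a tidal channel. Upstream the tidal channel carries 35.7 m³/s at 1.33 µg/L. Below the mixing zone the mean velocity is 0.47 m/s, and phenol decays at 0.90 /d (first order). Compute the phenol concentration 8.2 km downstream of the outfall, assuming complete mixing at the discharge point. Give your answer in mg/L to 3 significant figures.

0.0349 mg/L

1.33 µg/L = 0.00133 mg/L.
After complete mixing, C₀ = (0.877·1.69 + 35.7·0.00133) / 36.58 = 0.04182 mg/L.
Travel time t = 8200 m / 0.47 m/s = 1.745e+04 s = 0.2019 d.
C = 0.04182·exp(−0.90·0.2019) = 0.04182·0.8338 = 0.03487 mg/L.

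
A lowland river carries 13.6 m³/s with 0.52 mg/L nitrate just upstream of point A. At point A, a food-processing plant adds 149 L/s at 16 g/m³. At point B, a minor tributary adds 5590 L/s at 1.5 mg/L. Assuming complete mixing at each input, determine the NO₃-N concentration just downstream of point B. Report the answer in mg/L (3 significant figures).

0.923 mg/L

149 L/s = 0.149 m³/s.
After input A: C = (13.6·0.52 + 0.149·16) / 13.75 = 0.6878 mg/L.
5590 L/s = 5.59 m³/s.
After input B: C = (13.75·0.6878 + 5.59·1.5) / 19.34 = 0.9225 mg/L.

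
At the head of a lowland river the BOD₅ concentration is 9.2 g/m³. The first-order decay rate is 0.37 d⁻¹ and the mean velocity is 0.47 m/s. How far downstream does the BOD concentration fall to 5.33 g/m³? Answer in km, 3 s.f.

59.9 km

From C = C₀·e^(−kt), t = ln(C₀/C)/k = ln(9.2/5.33)/0.37 = 0.5459/0.37 = 1.475 d.
Distance = v·t = 0.47 m/s × 1.275e+05 s = 5.991e+04 m = 59.91 km.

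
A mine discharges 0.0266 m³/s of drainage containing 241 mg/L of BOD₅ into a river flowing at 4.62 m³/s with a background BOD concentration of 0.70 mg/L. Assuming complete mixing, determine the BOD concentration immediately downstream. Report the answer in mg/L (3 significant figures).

2.08 mg/L

Flow-weighted mixing gives C = (0.0266·241 + 4.62·0.7) / (0.0266 + 4.62) = 9.645/4.647 = 2.076 mg/L.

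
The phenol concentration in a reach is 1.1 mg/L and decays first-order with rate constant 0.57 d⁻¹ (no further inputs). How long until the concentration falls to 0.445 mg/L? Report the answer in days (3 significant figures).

1.59 d

t = ln(C₀/C)/k = ln(1.1/0.445)/0.57 = 0.905/0.57 = 1.588 d.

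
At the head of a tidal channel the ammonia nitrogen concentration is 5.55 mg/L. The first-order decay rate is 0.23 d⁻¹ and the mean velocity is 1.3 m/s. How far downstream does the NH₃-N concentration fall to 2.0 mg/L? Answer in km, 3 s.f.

From C = C₀·e^(−kt), t = ln(C₀/C)/k = ln(5.55/2.0)/0.23 = 1.021/0.23 = 4.438 d.
Distance = v·t = 1.3 m/s × 3.834e+05 s = 4.984e+05 m = 498.4 km.

498 km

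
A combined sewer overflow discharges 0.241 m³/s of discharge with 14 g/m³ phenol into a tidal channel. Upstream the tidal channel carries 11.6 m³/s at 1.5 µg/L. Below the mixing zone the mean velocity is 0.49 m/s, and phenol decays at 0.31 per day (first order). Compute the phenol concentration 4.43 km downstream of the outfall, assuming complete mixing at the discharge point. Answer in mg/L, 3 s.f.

1.5 µg/L = 0.0015 mg/L.
After complete mixing, C₀ = (0.241·14 + 11.6·0.0015) / 11.84 = 0.2864 mg/L.
Travel time t = 4430 m / 0.49 m/s = 9041 s = 0.1046 d.
C = 0.2864·exp(−0.31·0.1046) = 0.2864·0.9681 = 0.2773 mg/L.

0.277 mg/L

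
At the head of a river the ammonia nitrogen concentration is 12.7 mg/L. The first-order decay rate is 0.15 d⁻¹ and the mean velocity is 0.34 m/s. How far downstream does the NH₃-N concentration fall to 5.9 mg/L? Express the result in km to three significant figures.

From C = C₀·e^(−kt), t = ln(C₀/C)/k = ln(12.7/5.9)/0.15 = 0.7666/0.15 = 5.111 d.
Distance = v·t = 0.34 m/s × 4.416e+05 s = 1.501e+05 m = 150.1 km.

150 km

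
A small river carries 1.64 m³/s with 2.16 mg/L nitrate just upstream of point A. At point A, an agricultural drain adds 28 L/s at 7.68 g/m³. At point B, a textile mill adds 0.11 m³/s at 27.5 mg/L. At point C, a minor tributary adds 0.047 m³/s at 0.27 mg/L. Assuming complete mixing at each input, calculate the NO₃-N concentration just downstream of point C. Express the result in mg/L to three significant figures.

3.72 mg/L

28 L/s = 0.028 m³/s.
After input A: C = (1.64·2.16 + 0.028·7.68) / 1.668 = 2.253 mg/L.
After input B: C = (1.668·2.253 + 0.11·27.5) / 1.778 = 3.815 mg/L.
After input C: C = (1.778·3.815 + 0.047·0.27) / 1.825 = 3.723 mg/L.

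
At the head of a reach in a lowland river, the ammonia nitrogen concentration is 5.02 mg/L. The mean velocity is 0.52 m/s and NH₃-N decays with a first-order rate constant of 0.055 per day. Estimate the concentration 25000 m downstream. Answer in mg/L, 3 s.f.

Travel time t = 25000 m / 0.52 m/s = 2.5e+04/0.52 = 4.808e+04 s = 0.5564 d.
First-order decay: C = 5.02·exp(−0.055·0.5564) = 5.02·0.9699 = 4.869 mg/L.

4.87 mg/L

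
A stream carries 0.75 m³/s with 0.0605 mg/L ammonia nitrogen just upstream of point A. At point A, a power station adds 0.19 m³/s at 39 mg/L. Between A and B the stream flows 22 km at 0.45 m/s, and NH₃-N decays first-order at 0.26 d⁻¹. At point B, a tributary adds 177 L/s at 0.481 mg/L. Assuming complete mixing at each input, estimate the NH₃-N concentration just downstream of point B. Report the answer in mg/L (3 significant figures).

After input A: C = (0.75·0.0605 + 0.19·39) / 0.94 = 7.931 mg/L.
Over the 22 km reach to input B (t = 4.889e+04 s = 0.5658 d), decay gives C = 7.931·exp(−0.26·0.5658) = 6.846 mg/L.
177 L/s = 0.177 m³/s.
After input B: C = (0.94·6.846 + 0.177·0.481) / 1.117 = 5.838 mg/L.

5.84 mg/L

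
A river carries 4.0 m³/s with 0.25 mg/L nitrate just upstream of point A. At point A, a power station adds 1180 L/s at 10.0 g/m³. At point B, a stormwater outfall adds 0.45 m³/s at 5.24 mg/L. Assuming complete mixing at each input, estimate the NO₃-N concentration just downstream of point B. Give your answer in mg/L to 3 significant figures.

2.69 mg/L

1180 L/s = 1.18 m³/s.
After input A: C = (4·0.25 + 1.18·10) / 5.18 = 2.471 mg/L.
After input B: C = (5.18·2.471 + 0.45·5.24) / 5.63 = 2.692 mg/L.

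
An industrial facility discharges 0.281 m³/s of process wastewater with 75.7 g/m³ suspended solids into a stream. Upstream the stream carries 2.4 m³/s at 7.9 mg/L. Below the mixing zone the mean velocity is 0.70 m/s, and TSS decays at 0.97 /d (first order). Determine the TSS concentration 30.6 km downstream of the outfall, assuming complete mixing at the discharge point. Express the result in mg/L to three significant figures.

After complete mixing, C₀ = (0.281·75.7 + 2.4·7.9) / 2.681 = 15.01 mg/L.
Travel time t = 3.06e+04 m / 0.70 m/s = 4.371e+04 s = 0.506 d.
C = 15.01·exp(−0.97·0.506) = 15.01·0.6122 = 9.186 mg/L.

9.19 mg/L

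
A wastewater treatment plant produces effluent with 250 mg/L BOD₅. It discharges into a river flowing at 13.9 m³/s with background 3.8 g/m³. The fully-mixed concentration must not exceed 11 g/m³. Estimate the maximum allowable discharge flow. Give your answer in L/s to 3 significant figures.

419 L/s

Mass balance at complete mixing: C_std·(Q_w + Q_r) = Q_w·C_e + Q_r·C_b.
Rearranging, Q_w = Q_r·(C_std − C_b)/(C_e − C_std) = 13.9·(11 − 3.8) / (250 − 11) = 0.4187 m³/s.
= 418.7 L/s.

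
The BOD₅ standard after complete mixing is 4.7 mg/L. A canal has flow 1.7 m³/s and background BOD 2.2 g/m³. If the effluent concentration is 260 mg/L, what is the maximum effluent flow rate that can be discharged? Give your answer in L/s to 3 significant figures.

Mass balance at complete mixing: C_std·(Q_w + Q_r) = Q_w·C_e + Q_r·C_b.
Rearranging, Q_w = Q_r·(C_std − C_b)/(C_e − C_std) = 1.7·(4.7 − 2.2) / (260 − 4.7) = 0.01665 m³/s.
= 16.65 L/s.

16.6 L/s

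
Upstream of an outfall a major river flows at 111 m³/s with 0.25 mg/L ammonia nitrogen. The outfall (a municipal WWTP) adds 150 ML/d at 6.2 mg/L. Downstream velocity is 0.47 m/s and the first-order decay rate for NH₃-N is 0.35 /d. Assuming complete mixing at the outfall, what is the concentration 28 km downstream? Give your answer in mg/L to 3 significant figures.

0.268 mg/L

150 ML/d = 1.736 m³/s.
After complete mixing, C₀ = (1.736·6.2 + 111·0.25) / 112.7 = 0.3416 mg/L.
Travel time t = 2.8e+04 m / 0.47 m/s = 5.957e+04 s = 0.6895 d.
C = 0.3416·exp(−0.35·0.6895) = 0.3416·0.7856 = 0.2684 mg/L.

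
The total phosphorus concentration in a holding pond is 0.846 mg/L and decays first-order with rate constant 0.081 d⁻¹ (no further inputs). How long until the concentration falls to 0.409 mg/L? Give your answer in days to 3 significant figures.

8.97 d

t = ln(C₀/C)/k = ln(0.846/0.409)/0.081 = 0.7268/0.081 = 8.973 d.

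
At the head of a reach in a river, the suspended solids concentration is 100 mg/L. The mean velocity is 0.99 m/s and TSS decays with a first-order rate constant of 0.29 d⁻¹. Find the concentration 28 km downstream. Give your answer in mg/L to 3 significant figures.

90.9 mg/L

Travel time t = 28 km / 0.99 m/s = 2.8e+04/0.99 = 2.828e+04 s = 0.3273 d.
First-order decay: C = 100·exp(−0.29·0.3273) = 100·0.9094 = 90.94 mg/L.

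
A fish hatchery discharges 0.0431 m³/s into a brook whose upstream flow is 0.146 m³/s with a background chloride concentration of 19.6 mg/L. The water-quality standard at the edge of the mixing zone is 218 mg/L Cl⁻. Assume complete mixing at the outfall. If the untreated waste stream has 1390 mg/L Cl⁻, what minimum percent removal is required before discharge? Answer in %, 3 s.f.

Mass balance: 218·0.1891 = 0.0431·Cₑ + 0.146·19.6.
Cₑ = (41.22 − 2.862) / 0.0431 = 890.1 mg/L.
Required removal = 1 − 890.1/1390 = 35.97 %.

36.0 %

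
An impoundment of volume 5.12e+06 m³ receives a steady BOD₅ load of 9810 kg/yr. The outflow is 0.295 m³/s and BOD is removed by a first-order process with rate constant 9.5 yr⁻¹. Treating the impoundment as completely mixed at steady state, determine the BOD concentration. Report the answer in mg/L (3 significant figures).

Outflow Q = 0.295 m³/s × 3.156e+07 s/yr = 9.309e+06 m³/yr.
Steady-state CSTR mass balance: W = Q·C + k·V·C, so C = W/(Q + kV).
Q + kV = 9.309e+06 + 9.5·5.12e+06 = 5.795e+07 m³/yr.
C = 9810/5.795e+07 = 0.0001693 kg/m³ = 0.1693 mg/L.

0.169 mg/L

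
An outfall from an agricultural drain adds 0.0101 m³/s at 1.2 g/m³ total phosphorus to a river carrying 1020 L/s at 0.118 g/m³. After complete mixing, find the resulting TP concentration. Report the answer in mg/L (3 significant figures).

1020 L/s = 1.02 m³/s.
Flow-weighted mixing gives C = (0.0101·1.2 + 1.02·0.118) / (0.0101 + 1.02) = 0.1325/1.03 = 0.1286 mg/L.

0.129 mg/L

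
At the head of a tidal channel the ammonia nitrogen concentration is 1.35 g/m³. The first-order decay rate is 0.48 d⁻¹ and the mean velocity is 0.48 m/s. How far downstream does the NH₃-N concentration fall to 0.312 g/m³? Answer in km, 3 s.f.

127 km

From C = C₀·e^(−kt), t = ln(C₀/C)/k = ln(1.35/0.312)/0.48 = 1.465/0.48 = 3.052 d.
Distance = v·t = 0.48 m/s × 2.637e+05 s = 1.266e+05 m = 126.6 km.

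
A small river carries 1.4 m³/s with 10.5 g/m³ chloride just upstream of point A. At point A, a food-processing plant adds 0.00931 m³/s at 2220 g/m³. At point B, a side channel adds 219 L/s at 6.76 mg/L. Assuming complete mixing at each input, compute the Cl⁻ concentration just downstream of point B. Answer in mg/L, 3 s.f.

22.6 mg/L

After input A: C = (1.4·10.5 + 0.00931·2220) / 1.409 = 25.1 mg/L.
219 L/s = 0.219 m³/s.
After input B: C = (1.409·25.1 + 0.219·6.76) / 1.628 = 22.63 mg/L.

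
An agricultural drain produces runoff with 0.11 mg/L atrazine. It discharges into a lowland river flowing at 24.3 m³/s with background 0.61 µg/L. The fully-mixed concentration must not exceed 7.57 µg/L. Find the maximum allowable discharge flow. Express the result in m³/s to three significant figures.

0.61 µg/L = 0.00061 mg/L.
7.57 µg/L = 0.00757 mg/L.
Mass balance at complete mixing: C_std·(Q_w + Q_r) = Q_w·C_e + Q_r·C_b.
Rearranging, Q_w = Q_r·(C_std − C_b)/(C_e − C_std) = 24.3·(0.00757 − 0.00061) / (0.11 − 0.00757) = 1.651 m³/s.

1.65 m³/s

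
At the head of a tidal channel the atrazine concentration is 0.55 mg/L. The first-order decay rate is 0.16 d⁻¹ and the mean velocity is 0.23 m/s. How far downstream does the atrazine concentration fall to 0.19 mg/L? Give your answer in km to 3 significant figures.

132 km

From C = C₀·e^(−kt), t = ln(C₀/C)/k = ln(0.55/0.19)/0.16 = 1.063/0.16 = 6.643 d.
Distance = v·t = 0.23 m/s × 5.74e+05 s = 1.32e+05 m = 132 km.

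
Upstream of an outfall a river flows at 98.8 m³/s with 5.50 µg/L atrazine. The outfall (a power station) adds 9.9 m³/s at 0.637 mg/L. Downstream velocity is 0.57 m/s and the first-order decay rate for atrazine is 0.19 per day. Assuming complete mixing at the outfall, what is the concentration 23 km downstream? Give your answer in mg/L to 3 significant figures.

0.0577 mg/L

5.50 µg/L = 0.0055 mg/L.
After complete mixing, C₀ = (9.9·0.637 + 98.8·0.0055) / 108.7 = 0.06301 mg/L.
Travel time t = 2.3e+04 m / 0.57 m/s = 4.035e+04 s = 0.467 d.
C = 0.06301·exp(−0.19·0.467) = 0.06301·0.9151 = 0.05766 mg/L.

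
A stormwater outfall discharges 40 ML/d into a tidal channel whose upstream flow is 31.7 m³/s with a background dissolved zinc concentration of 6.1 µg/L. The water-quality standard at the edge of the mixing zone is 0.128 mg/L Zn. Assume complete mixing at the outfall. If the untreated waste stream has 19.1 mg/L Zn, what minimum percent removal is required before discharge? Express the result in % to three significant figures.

55.6 %

40 ML/d = 0.463 m³/s.
6.1 µg/L = 0.0061 mg/L.
Mass balance: 0.128·32.16 = 0.463·Cₑ + 31.7·0.0061.
Cₑ = (4.117 − 0.1934) / 0.463 = 8.475 mg/L.
Required removal = 1 − 8.475/19.1 = 55.63 %.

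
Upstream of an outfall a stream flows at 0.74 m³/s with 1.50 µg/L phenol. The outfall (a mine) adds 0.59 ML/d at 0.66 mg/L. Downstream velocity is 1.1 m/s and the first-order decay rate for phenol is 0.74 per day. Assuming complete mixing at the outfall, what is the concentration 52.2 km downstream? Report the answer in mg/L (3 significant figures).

0.59 ML/d = 0.006829 m³/s.
1.50 µg/L = 0.0015 mg/L.
After complete mixing, C₀ = (0.006829·0.66 + 0.74·0.0015) / 0.7468 = 0.007521 mg/L.
Travel time t = 5.22e+04 m / 1.1 m/s = 4.745e+04 s = 0.5492 d.
C = 0.007521·exp(−0.74·0.5492) = 0.007521·0.666 = 0.005009 mg/L.

0.00501 mg/L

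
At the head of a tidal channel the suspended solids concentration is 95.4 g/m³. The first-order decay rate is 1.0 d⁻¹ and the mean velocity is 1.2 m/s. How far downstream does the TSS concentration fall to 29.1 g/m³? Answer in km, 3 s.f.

From C = C₀·e^(−kt), t = ln(C₀/C)/k = ln(95.4/29.1)/1.0 = 1.187/1.0 = 1.187 d.
Distance = v·t = 1.2 m/s × 1.026e+05 s = 1.231e+05 m = 123.1 km.

123 km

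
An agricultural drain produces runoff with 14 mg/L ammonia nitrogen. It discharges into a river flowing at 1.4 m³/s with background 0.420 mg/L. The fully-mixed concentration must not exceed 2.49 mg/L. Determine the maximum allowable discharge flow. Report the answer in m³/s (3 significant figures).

Mass balance at complete mixing: C_std·(Q_w + Q_r) = Q_w·C_e + Q_r·C_b.
Rearranging, Q_w = Q_r·(C_std − C_b)/(C_e − C_std) = 1.4·(2.49 − 0.42) / (14 − 2.49) = 0.2518 m³/s.

0.252 m³/s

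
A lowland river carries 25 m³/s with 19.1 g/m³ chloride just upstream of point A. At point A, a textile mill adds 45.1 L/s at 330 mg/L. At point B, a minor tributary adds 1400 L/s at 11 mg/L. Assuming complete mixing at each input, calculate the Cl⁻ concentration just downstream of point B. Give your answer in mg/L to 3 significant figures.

19.2 mg/L

45.1 L/s = 0.0451 m³/s.
After input A: C = (25·19.1 + 0.0451·330) / 25.05 = 19.66 mg/L.
1400 L/s = 1.4 m³/s.
After input B: C = (25.05·19.66 + 1.4·11) / 26.45 = 19.2 mg/L.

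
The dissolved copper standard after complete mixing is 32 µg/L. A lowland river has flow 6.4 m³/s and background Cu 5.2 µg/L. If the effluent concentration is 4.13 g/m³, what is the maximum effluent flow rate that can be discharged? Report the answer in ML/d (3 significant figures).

3.62 ML/d

5.2 µg/L = 0.0052 mg/L.
32 µg/L = 0.032 mg/L.
Mass balance at complete mixing: C_std·(Q_w + Q_r) = Q_w·C_e + Q_r·C_b.
Rearranging, Q_w = Q_r·(C_std − C_b)/(C_e − C_std) = 6.4·(0.032 − 0.0052) / (4.13 − 0.032) = 0.04185 m³/s.
= 3.616 ML/d.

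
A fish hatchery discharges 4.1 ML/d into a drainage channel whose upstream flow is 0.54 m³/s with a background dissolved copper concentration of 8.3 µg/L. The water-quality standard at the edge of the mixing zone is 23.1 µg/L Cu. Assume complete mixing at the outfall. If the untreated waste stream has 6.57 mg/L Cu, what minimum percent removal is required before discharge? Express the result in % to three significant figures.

97.1 %

4.1 ML/d = 0.04745 m³/s.
8.3 µg/L = 0.0083 mg/L.
23.1 µg/L = 0.0231 mg/L.
Mass balance: 0.0231·0.5875 = 0.04745·Cₑ + 0.54·0.0083.
Cₑ = (0.01357 − 0.004482) / 0.04745 = 0.1915 mg/L.
Required removal = 1 − 0.1915/6.57 = 97.08 %.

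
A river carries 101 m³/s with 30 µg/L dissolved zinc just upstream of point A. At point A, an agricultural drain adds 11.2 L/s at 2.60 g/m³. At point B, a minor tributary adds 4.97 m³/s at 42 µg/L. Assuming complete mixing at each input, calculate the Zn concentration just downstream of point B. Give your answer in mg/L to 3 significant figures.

0.0308 mg/L

30 µg/L = 0.03 mg/L.
11.2 L/s = 0.0112 m³/s.
After input A: C = (101·0.03 + 0.0112·2.6) / 101 = 0.03028 mg/L.
42 µg/L = 0.042 mg/L.
After input B: C = (101·0.03028 + 4.97·0.042) / 106 = 0.03083 mg/L.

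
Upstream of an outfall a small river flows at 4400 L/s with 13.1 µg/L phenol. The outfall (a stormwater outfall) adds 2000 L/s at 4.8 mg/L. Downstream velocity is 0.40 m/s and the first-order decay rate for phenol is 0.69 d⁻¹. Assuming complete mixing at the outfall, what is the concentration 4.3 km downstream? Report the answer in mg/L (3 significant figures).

2000 L/s = 2 m³/s.
4400 L/s = 4.4 m³/s.
13.1 µg/L = 0.0131 mg/L.
After complete mixing, C₀ = (2·4.8 + 4.4·0.0131) / 6.4 = 1.509 mg/L.
Travel time t = 4300 m / 0.40 m/s = 1.075e+04 s = 0.1244 d.
C = 1.509·exp(−0.69·0.1244) = 1.509·0.9177 = 1.385 mg/L.

1.38 mg/L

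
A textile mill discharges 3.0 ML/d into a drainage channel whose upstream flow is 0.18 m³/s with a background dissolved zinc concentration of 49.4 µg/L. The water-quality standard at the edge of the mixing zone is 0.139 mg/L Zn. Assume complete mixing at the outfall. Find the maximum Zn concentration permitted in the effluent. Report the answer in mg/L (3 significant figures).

0.603 mg/L

3.0 ML/d = 0.03472 m³/s.
49.4 µg/L = 0.0494 mg/L.
Mass balance: 0.139·0.2147 = 0.03472·Cₑ + 0.18·0.0494.
Cₑ = (0.02985 − 0.008892) / 0.03472 = 0.6035 mg/L.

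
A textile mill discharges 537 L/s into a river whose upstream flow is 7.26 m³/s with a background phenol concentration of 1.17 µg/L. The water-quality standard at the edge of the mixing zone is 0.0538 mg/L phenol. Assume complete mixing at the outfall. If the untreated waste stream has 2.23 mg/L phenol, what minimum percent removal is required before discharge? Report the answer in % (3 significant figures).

537 L/s = 0.537 m³/s.
1.17 µg/L = 0.00117 mg/L.
Mass balance: 0.0538·7.797 = 0.537·Cₑ + 7.26·0.00117.
Cₑ = (0.4195 − 0.008494) / 0.537 = 0.7653 mg/L.
Required removal = 1 − 0.7653/2.23 = 65.68 %.

65.7 %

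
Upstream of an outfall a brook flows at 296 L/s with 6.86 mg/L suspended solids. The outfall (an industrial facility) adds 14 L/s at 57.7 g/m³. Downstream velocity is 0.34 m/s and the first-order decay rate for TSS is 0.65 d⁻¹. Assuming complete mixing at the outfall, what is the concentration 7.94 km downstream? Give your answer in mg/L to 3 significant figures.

7.68 mg/L

14 L/s = 0.014 m³/s.
296 L/s = 0.296 m³/s.
After complete mixing, C₀ = (0.014·57.7 + 0.296·6.86) / 0.31 = 9.156 mg/L.
Travel time t = 7940 m / 0.34 m/s = 2.335e+04 s = 0.2703 d.
C = 9.156·exp(−0.65·0.2703) = 9.156·0.8389 = 7.681 mg/L.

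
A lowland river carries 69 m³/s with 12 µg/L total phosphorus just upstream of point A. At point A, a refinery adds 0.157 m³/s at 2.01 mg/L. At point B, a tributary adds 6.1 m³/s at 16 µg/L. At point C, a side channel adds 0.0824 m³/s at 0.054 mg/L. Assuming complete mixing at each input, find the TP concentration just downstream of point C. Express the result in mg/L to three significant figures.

12 µg/L = 0.012 mg/L.
After input A: C = (69·0.012 + 0.157·2.01) / 69.16 = 0.01654 mg/L.
16 µg/L = 0.016 mg/L.
After input B: C = (69.16·0.01654 + 6.1·0.016) / 75.26 = 0.01649 mg/L.
After input C: C = (75.26·0.01649 + 0.0824·0.054) / 75.34 = 0.01653 mg/L.

0.0165 mg/L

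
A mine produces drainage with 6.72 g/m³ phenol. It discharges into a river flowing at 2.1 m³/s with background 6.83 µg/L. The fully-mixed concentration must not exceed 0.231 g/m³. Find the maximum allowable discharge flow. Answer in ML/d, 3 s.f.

6.27 ML/d

6.83 µg/L = 0.00683 mg/L.
Mass balance at complete mixing: C_std·(Q_w + Q_r) = Q_w·C_e + Q_r·C_b.
Rearranging, Q_w = Q_r·(C_std − C_b)/(C_e − C_std) = 2.1·(0.231 − 0.00683) / (6.72 − 0.231) = 0.07255 m³/s.
= 6.268 ML/d.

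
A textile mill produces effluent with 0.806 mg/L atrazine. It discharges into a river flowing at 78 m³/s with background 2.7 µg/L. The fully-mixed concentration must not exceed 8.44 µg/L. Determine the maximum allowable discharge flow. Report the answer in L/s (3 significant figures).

2.7 µg/L = 0.0027 mg/L.
8.44 µg/L = 0.00844 mg/L.
Mass balance at complete mixing: C_std·(Q_w + Q_r) = Q_w·C_e + Q_r·C_b.
Rearranging, Q_w = Q_r·(C_std − C_b)/(C_e − C_std) = 78·(0.00844 − 0.0027) / (0.806 − 0.00844) = 0.5614 m³/s.
= 561.4 L/s.

561 L/s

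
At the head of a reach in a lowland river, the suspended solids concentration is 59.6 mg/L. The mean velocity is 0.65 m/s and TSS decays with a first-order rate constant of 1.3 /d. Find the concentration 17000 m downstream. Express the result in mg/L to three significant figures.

Travel time t = 17000 m / 0.65 m/s = 1.7e+04/0.65 = 2.615e+04 s = 0.3027 d.
First-order decay: C = 59.6·exp(−1.3·0.3027) = 59.6·0.6747 = 40.21 mg/L.

40.2 mg/L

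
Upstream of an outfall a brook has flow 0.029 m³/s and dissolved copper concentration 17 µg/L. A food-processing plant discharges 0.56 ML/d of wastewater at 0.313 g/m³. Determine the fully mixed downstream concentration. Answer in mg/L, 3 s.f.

0.56 ML/d = 0.006481 m³/s.
17 µg/L = 0.017 mg/L.
Conservation of mass across the mixing zone: C = (0.006481·0.313 + 0.029·0.017) / (0.006481 + 0.029) = 0.002522/0.03548 = 0.07107 mg/L.

0.0711 mg/L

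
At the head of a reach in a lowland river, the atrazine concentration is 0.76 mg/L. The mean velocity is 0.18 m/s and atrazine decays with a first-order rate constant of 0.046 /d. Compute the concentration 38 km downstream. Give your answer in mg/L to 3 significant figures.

0.679 mg/L

Travel time t = 38 km / 0.18 m/s = 3.8e+04/0.18 = 2.111e+05 s = 2.443 d.
First-order decay: C = 0.76·exp(−0.046·2.443) = 0.76·0.8937 = 0.6792 mg/L.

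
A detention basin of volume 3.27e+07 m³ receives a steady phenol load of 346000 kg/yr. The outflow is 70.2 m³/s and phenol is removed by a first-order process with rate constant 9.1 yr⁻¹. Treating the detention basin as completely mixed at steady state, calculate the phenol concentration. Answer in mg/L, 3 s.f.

Outflow Q = 70.2 m³/s × 3.156e+07 s/yr = 2.215e+09 m³/yr.
Steady-state CSTR mass balance: W = Q·C + k·V·C, so C = W/(Q + kV).
Q + kV = 2.215e+09 + 9.1·3.27e+07 = 2.513e+09 m³/yr.
C = 346000/2.513e+09 = 0.0001377 kg/m³ = 0.1377 mg/L.

0.138 mg/L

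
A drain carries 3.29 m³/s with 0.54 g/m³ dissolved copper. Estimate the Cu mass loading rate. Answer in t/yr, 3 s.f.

56.1 t/yr

Mass flux = Q·C = 3.29 m³/s × 0.54 g/m³ = 1.777 g/s.
= 1.777 g/s × 31.56 = 56.07 t/yr.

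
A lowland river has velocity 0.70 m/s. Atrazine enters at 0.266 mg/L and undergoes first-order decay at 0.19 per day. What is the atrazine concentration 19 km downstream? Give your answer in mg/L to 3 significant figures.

0.251 mg/L

Travel time t = 19 km / 0.70 m/s = 1.9e+04/0.70 = 2.714e+04 s = 0.3142 d.
First-order decay: C = 0.266·exp(−0.19·0.3142) = 0.266·0.9421 = 0.2506 mg/L.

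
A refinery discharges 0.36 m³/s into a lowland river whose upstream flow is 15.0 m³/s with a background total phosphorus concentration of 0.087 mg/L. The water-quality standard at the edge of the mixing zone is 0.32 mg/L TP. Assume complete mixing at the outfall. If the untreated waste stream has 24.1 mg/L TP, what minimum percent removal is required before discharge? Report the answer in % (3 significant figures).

58.4 %

Mass balance: 0.32·15.36 = 0.36·Cₑ + 15·0.087.
Cₑ = (4.915 − 1.305) / 0.36 = 10.03 mg/L.
Required removal = 1 − 10.03/24.1 = 58.39 %.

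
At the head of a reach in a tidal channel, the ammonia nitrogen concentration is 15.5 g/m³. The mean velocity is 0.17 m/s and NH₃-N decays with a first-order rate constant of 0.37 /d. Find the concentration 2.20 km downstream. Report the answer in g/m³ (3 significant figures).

Travel time t = 2.20 km / 0.17 m/s = 2200/0.17 = 1.294e+04 s = 0.1498 d.
First-order decay: C = 15.5·exp(−0.37·0.1498) = 15.5·0.9461 = 14.66 g/m³.

14.7 g/m³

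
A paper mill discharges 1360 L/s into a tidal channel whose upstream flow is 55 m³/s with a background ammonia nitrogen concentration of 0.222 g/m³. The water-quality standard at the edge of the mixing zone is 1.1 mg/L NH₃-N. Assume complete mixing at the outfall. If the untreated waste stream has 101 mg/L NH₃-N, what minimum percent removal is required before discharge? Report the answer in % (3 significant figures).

63.8 %

1360 L/s = 1.36 m³/s.
Mass balance: 1.1·56.36 = 1.36·Cₑ + 55·0.222.
Cₑ = (62 − 12.21) / 1.36 = 36.61 mg/L.
Required removal = 1 − 36.61/101 = 63.76 %.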